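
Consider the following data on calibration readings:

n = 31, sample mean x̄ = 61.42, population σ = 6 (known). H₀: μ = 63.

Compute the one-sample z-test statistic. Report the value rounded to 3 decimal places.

test statistic = -1.466

SE = σ/√n = 6/√31 = 1.0776
z = (x̄−μ₀)/SE = (61.42−63)/1.0776 = -1.4662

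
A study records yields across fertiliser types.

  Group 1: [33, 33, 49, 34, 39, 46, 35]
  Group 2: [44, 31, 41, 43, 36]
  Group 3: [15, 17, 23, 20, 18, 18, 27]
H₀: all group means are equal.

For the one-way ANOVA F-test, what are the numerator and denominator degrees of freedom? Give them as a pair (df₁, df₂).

degrees of freedom = [2, 16]

k = 3 groups, N = 19 total
df = (k−1, N−k) = (3−1, 19−3) = (2, 16)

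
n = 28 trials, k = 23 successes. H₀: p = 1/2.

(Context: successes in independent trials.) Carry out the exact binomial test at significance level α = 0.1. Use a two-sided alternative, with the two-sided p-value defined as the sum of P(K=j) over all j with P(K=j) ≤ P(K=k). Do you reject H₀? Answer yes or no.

reject H₀: yes

Exact binomial: n=28, k=23, p₀=1/2=0.5000
P(X=j) = C(n,j)·p₀^j·(1−p₀)^(n−j); p = Σ P(X=j) over j with P(X=j) ≤ P(X=23)
p-value (two-sided) = 0.00091
At α=0.1: p < α → reject H₀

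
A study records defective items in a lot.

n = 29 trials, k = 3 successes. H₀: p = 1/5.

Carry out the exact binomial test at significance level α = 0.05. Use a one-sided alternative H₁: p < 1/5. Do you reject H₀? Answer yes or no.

Exact binomial: n=29, k=3, p₀=1/5=0.2000
P(X≤3) from Σ C(n,i)·p₀^i·(1−p₀)^(n−i)
p-value (one-sided, H₁ less) = 0.14038
At α=0.05: p ≥ α → fail to reject H₀

reject H₀: no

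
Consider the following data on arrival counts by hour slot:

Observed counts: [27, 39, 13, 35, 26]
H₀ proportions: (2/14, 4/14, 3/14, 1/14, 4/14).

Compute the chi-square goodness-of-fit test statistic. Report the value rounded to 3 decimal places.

test statistic = 79.508

n = 140; E_i = n·p_i = [20.00, 40.00, 30.00, 10.00, 40.00]
χ² = (27−20.00)²/20.00 + (39−40.00)²/40.00 + (13−30.00)²/30.00 + (35−10.00)²/10.00 + (26−40.00)²/40.00 = 79.5083
df = 4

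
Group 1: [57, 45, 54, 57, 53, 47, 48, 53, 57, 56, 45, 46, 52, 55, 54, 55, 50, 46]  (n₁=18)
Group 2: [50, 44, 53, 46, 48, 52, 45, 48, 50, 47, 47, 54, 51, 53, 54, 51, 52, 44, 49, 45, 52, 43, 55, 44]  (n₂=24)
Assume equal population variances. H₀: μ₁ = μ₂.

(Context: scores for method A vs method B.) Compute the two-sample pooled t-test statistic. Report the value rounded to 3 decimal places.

test statistic = 2.090

x̄₁=51.667, s₁=4.419, n₁=18
x̄₂=49.042, s₂=3.712, n₂=24
s_p² = [17·4.419² + 23·3.712²]/40 = 16.2240
SE = √(s_p²·(1/18+1/24)) = 1.2559
t = (51.667−49.042)/1.2559 = 2.0901
df = 40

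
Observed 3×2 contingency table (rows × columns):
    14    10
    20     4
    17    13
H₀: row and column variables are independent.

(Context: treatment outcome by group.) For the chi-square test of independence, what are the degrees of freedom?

degrees of freedom = 2

df = (r−1)(c−1) = (3−1)·(2−1) = 2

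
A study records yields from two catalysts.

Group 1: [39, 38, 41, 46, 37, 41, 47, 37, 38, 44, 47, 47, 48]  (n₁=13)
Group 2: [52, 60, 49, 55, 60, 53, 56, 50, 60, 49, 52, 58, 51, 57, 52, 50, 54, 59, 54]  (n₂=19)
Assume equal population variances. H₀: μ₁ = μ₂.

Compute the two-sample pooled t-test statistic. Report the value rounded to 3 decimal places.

x̄₁=42.308, s₁=4.309, n₁=13
x̄₂=54.263, s₂=3.842, n₂=19
s_p² = [12·4.309² + 18·3.842²]/30 = 16.2818
SE = √(s_p²·(1/13+1/19)) = 1.4524
t = (42.308−54.263)/1.4524 = -8.2317
df = 30

test statistic = -8.232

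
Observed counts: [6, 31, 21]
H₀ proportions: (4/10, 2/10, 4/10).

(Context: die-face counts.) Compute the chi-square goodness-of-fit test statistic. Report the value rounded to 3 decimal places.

test statistic = 45.405

n = 58; E_i = n·p_i = [23.20, 11.60, 23.20]
χ² = (6−23.20)²/23.20 + (31−11.60)²/11.60 + (21−23.20)²/23.20 = 45.4052
df = 2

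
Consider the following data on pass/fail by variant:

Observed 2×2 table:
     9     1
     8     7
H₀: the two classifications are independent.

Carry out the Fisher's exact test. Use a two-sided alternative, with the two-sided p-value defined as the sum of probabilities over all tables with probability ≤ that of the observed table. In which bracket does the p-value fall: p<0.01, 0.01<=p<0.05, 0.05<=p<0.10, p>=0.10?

Margins: r₁=10, r₂=15, c₁=17, c₂=8, n=25
p_obs = C(10,9)·C(15,8)/C(25,17); sum pmf over tables with pmf ≤ p_obs
p-value (two-sided) = 0.08754
→ bracket: 0.05<=p<0.10

p-value bracket: 0.05<=p<0.10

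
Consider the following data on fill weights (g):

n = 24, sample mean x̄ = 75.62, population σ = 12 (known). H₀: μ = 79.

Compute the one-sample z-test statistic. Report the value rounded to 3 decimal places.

SE = σ/√n = 12/√24 = 2.4495
z = (x̄−μ₀)/SE = (75.62−79)/2.4495 = -1.3799

test statistic = -1.380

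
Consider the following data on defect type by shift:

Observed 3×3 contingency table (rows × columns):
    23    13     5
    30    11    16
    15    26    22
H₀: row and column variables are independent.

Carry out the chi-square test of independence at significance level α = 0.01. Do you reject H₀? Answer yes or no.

Row totals [41, 57, 63], col totals [68, 50, 43], n=161
χ² = (23−17.32)²/17.32 + (13−12.73)²/12.73 + (5−10.95)²/10.95 + (30−24.07)²/24.07 + (11−17.70)²/17.70 + (16−15.22)²/15.22 + (15−26.61)²/26.61 + (26−19.57)²/19.57 + (22−16.83)²/16.83 = 17.9113
df = 4
p-value (upper-tail) = 0.00128
At α=0.01: p < α → reject H₀

reject H₀: yes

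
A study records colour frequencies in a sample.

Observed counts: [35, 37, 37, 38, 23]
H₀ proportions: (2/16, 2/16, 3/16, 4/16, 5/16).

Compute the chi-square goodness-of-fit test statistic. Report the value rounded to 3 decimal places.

n = 170; E_i = n·p_i = [21.25, 21.25, 31.88, 42.50, 53.12]
χ² = (35−21.25)²/21.25 + (37−21.25)²/21.25 + (37−31.88)²/31.88 + (38−42.50)²/42.50 + (23−53.12)²/53.12 = 38.9537
df = 4

test statistic = 38.954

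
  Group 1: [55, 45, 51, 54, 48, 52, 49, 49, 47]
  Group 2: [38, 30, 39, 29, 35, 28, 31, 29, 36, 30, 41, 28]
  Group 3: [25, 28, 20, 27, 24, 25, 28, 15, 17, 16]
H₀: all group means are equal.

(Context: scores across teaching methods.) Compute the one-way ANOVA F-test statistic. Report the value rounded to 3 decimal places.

Group means [50.00, 32.83, 22.50], grand mean 34.484
SSB = Σnᵢ(x̄ᵢ−x̄)² = 3635.575; SSW = ΣΣ(x−x̄ᵢ)² = 558.167
MSB = 3635.575/2 = 1817.7876; MSW = 558.167/28 = 19.9345
F = MSB/MSW = 91.1879
df = (2, 28)

test statistic = 91.188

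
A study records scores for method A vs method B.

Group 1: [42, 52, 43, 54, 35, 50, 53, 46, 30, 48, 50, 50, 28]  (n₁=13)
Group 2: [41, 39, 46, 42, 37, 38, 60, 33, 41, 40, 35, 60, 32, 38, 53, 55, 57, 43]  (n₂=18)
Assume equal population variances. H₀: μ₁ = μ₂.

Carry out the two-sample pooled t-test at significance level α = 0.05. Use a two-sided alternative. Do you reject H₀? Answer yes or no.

reject H₀: no

x̄₁=44.692, s₁=8.683, n₁=13
x̄₂=43.889, s₂=9.132, n₂=18
s_p² = [12·8.683² + 17·9.132²]/29 = 80.0878
SE = √(s_p²·(1/13+1/18)) = 3.2573
t = (44.692−43.889)/3.2573 = 0.2467
df = 29
p-value (two-sided) = 0.80691
At α=0.05: p ≥ α → fail to reject H₀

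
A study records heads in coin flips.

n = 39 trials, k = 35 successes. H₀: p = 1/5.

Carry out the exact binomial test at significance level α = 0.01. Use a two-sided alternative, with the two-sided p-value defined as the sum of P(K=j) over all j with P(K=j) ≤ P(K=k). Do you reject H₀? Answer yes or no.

reject H₀: yes

Exact binomial: n=39, k=35, p₀=1/5=0.2000
P(X=j) = C(n,j)·p₀^j·(1−p₀)^(n−j); p = Σ P(X=j) over j with P(X=j) ≤ P(X=35)
p-value (two-sided) = 0.00000
At α=0.01: p < α → reject H₀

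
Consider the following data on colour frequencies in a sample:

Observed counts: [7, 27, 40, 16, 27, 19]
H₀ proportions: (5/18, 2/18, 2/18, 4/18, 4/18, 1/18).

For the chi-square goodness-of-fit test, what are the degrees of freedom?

degrees of freedom = 5

df = k − 1 = 6 − 1 = 5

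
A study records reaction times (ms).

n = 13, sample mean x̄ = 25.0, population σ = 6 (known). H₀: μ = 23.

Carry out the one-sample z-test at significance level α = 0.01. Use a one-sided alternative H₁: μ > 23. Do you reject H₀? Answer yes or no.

SE = σ/√n = 6/√13 = 1.6641
z = (x̄−μ₀)/SE = (25.0−23)/1.6641 = 1.2019
p-value (one-sided, H₁ greater) = 0.11471
At α=0.01: p ≥ α → fail to reject H₀

reject H₀: no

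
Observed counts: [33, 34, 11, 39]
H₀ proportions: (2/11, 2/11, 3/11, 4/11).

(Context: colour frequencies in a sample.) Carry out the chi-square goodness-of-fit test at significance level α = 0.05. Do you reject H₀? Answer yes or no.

reject H₀: yes

n = 117; E_i = n·p_i = [21.27, 21.27, 31.91, 42.55]
χ² = (33−21.27)²/21.27 + (34−21.27)²/21.27 + (11−31.91)²/31.91 + (39−42.55)²/42.55 = 28.0762
df = 3
p-value (upper-tail) = 0.00000
At α=0.05: p < α → reject H₀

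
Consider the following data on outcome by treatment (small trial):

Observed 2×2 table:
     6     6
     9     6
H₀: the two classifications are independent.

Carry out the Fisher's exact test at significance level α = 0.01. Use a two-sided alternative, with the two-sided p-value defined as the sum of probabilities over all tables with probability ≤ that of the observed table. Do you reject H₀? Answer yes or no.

Margins: r₁=12, r₂=15, c₁=15, c₂=12, n=27
p_obs = C(12,6)·C(15,9)/C(27,15); sum pmf over tables with pmf ≤ p_obs
p-value (two-sided) = 0.70682
At α=0.01: p ≥ α → fail to reject H₀

reject H₀: no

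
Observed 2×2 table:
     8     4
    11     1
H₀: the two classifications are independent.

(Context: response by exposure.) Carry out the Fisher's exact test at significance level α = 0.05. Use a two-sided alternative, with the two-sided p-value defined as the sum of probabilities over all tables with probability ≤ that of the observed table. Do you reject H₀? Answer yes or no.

reject H₀: no

Margins: r₁=12, r₂=12, c₁=19, c₂=5, n=24
p_obs = C(12,8)·C(12,11)/C(24,19); sum pmf over tables with pmf ≤ p_obs
p-value (two-sided) = 0.31677
At α=0.05: p ≥ α → fail to reject H₀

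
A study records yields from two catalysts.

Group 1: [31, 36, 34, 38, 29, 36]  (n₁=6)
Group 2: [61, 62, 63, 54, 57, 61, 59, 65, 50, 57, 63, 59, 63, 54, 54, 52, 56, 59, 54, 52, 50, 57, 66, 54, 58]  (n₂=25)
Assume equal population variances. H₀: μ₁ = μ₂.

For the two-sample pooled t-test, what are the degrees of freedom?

degrees of freedom = 29

df = n₁ + n₂ − 2 = 6 + 25 − 2 = 29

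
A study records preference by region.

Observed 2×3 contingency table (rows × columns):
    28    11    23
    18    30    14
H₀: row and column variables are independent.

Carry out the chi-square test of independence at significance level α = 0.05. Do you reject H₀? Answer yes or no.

Row totals [62, 62], col totals [46, 41, 37], n=124
χ² = (28−23.00)²/23.00 + (11−20.50)²/20.50 + (23−18.50)²/18.50 + (18−23.00)²/23.00 + (30−20.50)²/20.50 + (14−18.50)²/18.50 = 13.1680
df = 2
p-value (upper-tail) = 0.00138
At α=0.05: p < α → reject H₀

reject H₀: yes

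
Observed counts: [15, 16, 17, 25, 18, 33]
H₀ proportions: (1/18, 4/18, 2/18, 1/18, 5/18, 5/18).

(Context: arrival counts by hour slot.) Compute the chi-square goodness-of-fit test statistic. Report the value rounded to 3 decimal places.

test statistic = 70.676

n = 124; E_i = n·p_i = [6.89, 27.56, 13.78, 6.89, 34.44, 34.44]
χ² = (15−6.89)²/6.89 + (16−27.56)²/27.56 + (17−13.78)²/13.78 + (25−6.89)²/6.89 + (18−34.44)²/34.44 + (33−34.44)²/34.44 = 70.6758
df = 5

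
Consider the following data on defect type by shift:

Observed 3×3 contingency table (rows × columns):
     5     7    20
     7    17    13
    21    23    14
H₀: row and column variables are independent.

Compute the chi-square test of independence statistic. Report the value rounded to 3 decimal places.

test statistic = 15.504

Row totals [32, 37, 58], col totals [33, 47, 47], n=127
χ² = (5−8.31)²/8.31 + (7−11.84)²/11.84 + (20−11.84)²/11.84 + (7−9.61)²/9.61 + (17−13.69)²/13.69 + (13−13.69)²/13.69 + (21−15.07)²/15.07 + (23−21.46)²/21.46 + (14−21.46)²/21.46 = 15.5038
df = 4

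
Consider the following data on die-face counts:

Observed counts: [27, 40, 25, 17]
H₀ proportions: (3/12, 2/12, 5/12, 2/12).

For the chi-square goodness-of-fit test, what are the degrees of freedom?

df = k − 1 = 4 − 1 = 3

degrees of freedom = 3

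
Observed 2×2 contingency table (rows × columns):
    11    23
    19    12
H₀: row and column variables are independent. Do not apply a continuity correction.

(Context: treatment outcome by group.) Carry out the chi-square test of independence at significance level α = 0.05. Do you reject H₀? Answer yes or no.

Row totals [34, 31], col totals [30, 35], n=65
χ² = (11−15.69)²/15.69 + (23−18.31)²/18.31 + (19−14.31)²/14.31 + (12−16.69)²/16.69 = 5.4637
df = 1
p-value (upper-tail) = 0.01942
At α=0.05: p < α → reject H₀

reject H₀: yes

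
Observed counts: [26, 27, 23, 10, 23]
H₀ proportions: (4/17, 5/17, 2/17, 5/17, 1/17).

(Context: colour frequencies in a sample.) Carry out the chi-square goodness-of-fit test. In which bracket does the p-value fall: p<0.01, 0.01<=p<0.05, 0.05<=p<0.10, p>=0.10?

n = 109; E_i = n·p_i = [25.65, 32.06, 12.82, 32.06, 6.41]
χ² = (26−25.65)²/25.65 + (27−32.06)²/32.06 + (23−12.82)²/12.82 + (10−32.06)²/32.06 + (23−6.41)²/6.41 = 66.9734
df = 4
p-value (upper-tail) = 0.00000
→ bracket: p<0.01

p-value bracket: p<0.01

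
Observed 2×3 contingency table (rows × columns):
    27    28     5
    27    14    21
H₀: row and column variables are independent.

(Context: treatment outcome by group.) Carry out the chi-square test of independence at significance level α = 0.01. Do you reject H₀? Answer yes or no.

reject H₀: yes

Row totals [60, 62], col totals [54, 42, 26], n=122
χ² = (27−26.56)²/26.56 + (28−20.66)²/20.66 + (5−12.79)²/12.79 + (27−27.44)²/27.44 + (14−21.34)²/21.34 + (21−13.21)²/13.21 = 14.4839
df = 2
p-value (upper-tail) = 0.00072
At α=0.01: p < α → reject H₀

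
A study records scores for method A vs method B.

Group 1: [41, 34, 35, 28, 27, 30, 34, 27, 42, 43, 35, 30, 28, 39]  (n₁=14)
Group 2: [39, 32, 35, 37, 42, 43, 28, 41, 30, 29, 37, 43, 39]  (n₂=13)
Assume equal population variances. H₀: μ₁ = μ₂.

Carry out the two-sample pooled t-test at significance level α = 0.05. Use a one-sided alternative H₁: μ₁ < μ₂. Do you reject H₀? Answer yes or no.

x̄₁=33.786, s₁=5.700, n₁=14
x̄₂=36.538, s₂=5.333, n₂=13
s_p² = [13·5.700² + 12·5.333²]/25 = 30.5435
SE = √(s_p²·(1/14+1/13)) = 2.1287
t = (33.786−36.538)/2.1287 = -1.2932
df = 25
p-value (one-sided, H₁ less) = 0.10388
At α=0.05: p ≥ α → fail to reject H₀

reject H₀: no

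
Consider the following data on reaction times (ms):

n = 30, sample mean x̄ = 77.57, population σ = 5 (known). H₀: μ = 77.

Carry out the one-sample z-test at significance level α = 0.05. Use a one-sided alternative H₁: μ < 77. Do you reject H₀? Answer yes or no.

reject H₀: no

SE = σ/√n = 5/√30 = 0.9129
z = (x̄−μ₀)/SE = (77.57−77)/0.9129 = 0.6244
p-value (one-sided, H₁ less) = 0.73382
At α=0.05: p ≥ α → fail to reject H₀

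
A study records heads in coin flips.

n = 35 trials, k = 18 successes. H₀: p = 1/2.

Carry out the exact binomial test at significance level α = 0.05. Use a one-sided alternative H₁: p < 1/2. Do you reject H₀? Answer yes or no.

reject H₀: no

Exact binomial: n=35, k=18, p₀=1/2=0.5000
P(X≤18) from Σ C(n,i)·p₀^i·(1−p₀)^(n−i)
p-value (one-sided, H₁ less) = 0.63206
At α=0.05: p ≥ α → fail to reject H₀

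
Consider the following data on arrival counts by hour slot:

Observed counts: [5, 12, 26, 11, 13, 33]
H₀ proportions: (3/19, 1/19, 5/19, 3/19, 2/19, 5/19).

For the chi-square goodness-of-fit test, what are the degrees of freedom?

df = k − 1 = 6 − 1 = 5

degrees of freedom = 5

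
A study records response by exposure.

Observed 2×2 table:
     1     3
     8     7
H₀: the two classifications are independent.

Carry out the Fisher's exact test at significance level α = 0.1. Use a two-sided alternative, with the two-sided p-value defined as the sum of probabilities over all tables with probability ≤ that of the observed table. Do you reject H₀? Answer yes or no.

Margins: r₁=4, r₂=15, c₁=9, c₂=10, n=19
p_obs = C(4,1)·C(15,8)/C(19,9); sum pmf over tables with pmf ≤ p_obs
p-value (two-sided) = 0.58204
At α=0.1: p ≥ α → fail to reject H₀

reject H₀: no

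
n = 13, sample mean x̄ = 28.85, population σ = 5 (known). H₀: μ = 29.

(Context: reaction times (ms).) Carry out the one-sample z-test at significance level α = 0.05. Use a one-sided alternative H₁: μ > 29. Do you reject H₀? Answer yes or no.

SE = σ/√n = 5/√13 = 1.3868
z = (x̄−μ₀)/SE = (28.85−29)/1.3868 = -0.1082
p-value (one-sided, H₁ greater) = 0.54307
At α=0.05: p ≥ α → fail to reject H₀

reject H₀: no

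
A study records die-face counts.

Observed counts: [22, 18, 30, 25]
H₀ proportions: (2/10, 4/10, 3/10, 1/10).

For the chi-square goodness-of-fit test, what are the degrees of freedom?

df = k − 1 = 4 − 1 = 3

degrees of freedom = 3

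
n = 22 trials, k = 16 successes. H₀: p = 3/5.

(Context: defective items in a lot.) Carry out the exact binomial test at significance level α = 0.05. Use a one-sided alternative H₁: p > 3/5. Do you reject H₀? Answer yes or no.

reject H₀: no

Exact binomial: n=22, k=16, p₀=3/5=0.6000
P(X≥16) from Σ C(n,i)·p₀^i·(1−p₀)^(n−i)
p-value (one-sided, H₁ greater) = 0.15844
At α=0.05: p ≥ α → fail to reject H₀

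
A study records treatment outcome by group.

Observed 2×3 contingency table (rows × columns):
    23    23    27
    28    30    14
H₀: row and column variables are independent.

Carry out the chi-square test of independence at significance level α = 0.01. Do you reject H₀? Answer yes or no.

Row totals [73, 72], col totals [51, 53, 41], n=145
χ² = (23−25.68)²/25.68 + (23−26.68)²/26.68 + (27−20.64)²/20.64 + (28−25.32)²/25.32 + (30−26.32)²/26.32 + (14−20.36)²/20.36 = 5.5300
df = 2
p-value (upper-tail) = 0.06297
At α=0.01: p ≥ α → fail to reject H₀

reject H₀: no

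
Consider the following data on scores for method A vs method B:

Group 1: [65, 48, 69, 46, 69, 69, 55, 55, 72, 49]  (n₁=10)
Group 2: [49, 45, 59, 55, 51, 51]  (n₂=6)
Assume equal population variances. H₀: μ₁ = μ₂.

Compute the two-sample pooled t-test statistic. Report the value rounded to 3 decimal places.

x̄₁=59.700, s₁=10.122, n₁=10
x̄₂=51.667, s₂=4.844, n₂=6
s_p² = [9·10.122² + 5·4.844²]/14 = 74.2452
SE = √(s_p²·(1/10+1/6)) = 4.4496
t = (59.700−51.667)/4.4496 = 1.8054
df = 14

test statistic = 1.805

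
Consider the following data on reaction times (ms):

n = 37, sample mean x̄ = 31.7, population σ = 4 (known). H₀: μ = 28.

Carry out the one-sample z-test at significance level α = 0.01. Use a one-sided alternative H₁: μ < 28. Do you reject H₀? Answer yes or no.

SE = σ/√n = 4/√37 = 0.6576
z = (x̄−μ₀)/SE = (31.7−28)/0.6576 = 5.6266
p-value (one-sided, H₁ less) = 1.00000
At α=0.01: p ≥ α → fail to reject H₀

reject H₀: no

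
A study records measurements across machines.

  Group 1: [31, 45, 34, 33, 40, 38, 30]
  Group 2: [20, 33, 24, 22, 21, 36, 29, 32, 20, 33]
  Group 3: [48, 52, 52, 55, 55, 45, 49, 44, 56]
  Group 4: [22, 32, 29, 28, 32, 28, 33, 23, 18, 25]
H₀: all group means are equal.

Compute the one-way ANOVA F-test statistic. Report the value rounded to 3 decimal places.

Group means [35.86, 27.00, 50.67, 27.00], grand mean 34.639
SSB = Σnᵢ(x̄ᵢ−x̄)² = 3489.448; SSW = ΣΣ(x−x̄ᵢ)² = 898.857
MSB = 3489.448/3 = 1163.1495; MSW = 898.857/32 = 28.0893
F = MSB/MSW = 41.4090
df = (3, 32)

test statistic = 41.409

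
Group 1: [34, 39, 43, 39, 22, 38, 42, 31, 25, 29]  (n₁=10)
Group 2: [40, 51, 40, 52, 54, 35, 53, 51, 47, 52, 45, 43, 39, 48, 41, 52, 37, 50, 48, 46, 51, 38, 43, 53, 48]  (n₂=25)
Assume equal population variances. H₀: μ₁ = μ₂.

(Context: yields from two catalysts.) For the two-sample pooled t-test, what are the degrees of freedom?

degrees of freedom = 33

df = n₁ + n₂ − 2 = 10 + 25 − 2 = 33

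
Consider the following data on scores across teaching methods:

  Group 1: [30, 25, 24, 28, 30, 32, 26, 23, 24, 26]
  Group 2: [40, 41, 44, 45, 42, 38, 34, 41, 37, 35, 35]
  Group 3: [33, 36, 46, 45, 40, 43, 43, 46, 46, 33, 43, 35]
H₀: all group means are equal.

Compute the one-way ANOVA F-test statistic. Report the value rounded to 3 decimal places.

test statistic = 35.897

Group means [26.80, 39.27, 40.75], grand mean 36.030
SSB = Σnᵢ(x̄ᵢ−x̄)² = 1234.938; SSW = ΣΣ(x−x̄ᵢ)² = 516.032
MSB = 1234.938/2 = 617.4689; MSW = 516.032/30 = 17.2011
F = MSB/MSW = 35.8971
df = (2, 30)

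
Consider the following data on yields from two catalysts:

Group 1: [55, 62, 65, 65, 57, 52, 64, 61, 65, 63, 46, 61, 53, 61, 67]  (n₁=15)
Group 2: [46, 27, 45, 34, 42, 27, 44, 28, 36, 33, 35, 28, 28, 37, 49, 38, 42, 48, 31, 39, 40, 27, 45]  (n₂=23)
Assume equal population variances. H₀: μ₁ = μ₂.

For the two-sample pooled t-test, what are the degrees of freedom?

degrees of freedom = 36

df = n₁ + n₂ − 2 = 15 + 23 − 2 = 36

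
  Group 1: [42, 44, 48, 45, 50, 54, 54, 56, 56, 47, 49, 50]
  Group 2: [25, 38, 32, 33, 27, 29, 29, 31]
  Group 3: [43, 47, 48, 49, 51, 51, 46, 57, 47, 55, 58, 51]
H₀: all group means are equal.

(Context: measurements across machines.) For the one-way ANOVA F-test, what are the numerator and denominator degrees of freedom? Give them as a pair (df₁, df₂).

k = 3 groups, N = 32 total
df = (k−1, N−k) = (3−1, 32−3) = (2, 29)

degrees of freedom = [2, 29]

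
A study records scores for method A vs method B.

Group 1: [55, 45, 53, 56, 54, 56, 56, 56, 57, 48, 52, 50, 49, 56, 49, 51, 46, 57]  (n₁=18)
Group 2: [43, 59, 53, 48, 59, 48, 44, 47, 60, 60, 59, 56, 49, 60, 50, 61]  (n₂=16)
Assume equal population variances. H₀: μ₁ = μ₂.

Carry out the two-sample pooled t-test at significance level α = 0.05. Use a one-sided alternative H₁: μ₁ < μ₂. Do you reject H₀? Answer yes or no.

x̄₁=52.556, s₁=3.929, n₁=18
x̄₂=53.500, s₂=6.408, n₂=16
s_p² = [17·3.929² + 15·6.408²]/32 = 27.4514
SE = √(s_p²·(1/18+1/16)) = 1.8002
t = (52.556−53.500)/1.8002 = -0.5246
df = 32
p-value (one-sided, H₁ less) = 0.30173
At α=0.05: p ≥ α → fail to reject H₀

reject H₀: no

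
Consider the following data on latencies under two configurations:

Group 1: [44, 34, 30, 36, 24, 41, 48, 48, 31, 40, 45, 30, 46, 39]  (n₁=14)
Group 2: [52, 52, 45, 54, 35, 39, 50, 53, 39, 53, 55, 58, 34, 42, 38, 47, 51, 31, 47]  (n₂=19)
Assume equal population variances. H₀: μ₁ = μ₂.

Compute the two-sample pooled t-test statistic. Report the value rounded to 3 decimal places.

test statistic = -2.798

x̄₁=38.286, s₁=7.620, n₁=14
x̄₂=46.053, s₂=8.066, n₂=19
s_p² = [13·7.620² + 18·8.066²]/31 = 62.1227
SE = √(s_p²·(1/14+1/19)) = 2.7761
t = (38.286−46.053)/2.7761 = -2.7977
df = 31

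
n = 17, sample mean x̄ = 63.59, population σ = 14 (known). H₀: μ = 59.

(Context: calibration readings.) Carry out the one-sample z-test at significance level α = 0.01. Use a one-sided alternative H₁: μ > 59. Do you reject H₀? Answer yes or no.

reject H₀: no

SE = σ/√n = 14/√17 = 3.3955
z = (x̄−μ₀)/SE = (63.59−59)/3.3955 = 1.3518
p-value (one-sided, H₁ greater) = 0.08822
At α=0.01: p ≥ α → fail to reject H₀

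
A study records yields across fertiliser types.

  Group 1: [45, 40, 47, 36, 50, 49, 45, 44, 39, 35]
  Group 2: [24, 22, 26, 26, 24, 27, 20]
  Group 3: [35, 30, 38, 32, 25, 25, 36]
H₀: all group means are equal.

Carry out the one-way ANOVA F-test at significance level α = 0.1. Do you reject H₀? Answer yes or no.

reject H₀: yes

Group means [43.00, 24.14, 31.57], grand mean 34.167
SSB = Σnᵢ(x̄ᵢ−x̄)² = 1530.762; SSW = ΣΣ(x−x̄ᵢ)² = 446.571
MSB = 1530.762/2 = 765.3810; MSW = 446.571/21 = 21.2653
F = MSB/MSW = 35.9920
df = (2, 21)
p-value (upper-tail) = 0.00000
At α=0.1: p < α → reject H₀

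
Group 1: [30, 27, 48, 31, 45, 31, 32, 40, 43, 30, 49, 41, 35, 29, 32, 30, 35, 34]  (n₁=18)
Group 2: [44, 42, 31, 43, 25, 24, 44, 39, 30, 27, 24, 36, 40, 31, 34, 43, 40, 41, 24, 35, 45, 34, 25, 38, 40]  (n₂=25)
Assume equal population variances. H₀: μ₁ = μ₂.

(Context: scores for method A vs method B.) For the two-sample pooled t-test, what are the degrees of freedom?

degrees of freedom = 41

df = n₁ + n₂ − 2 = 18 + 25 − 2 = 41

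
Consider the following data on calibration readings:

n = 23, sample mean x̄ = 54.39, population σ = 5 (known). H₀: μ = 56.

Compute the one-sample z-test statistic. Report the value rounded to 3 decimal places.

SE = σ/√n = 5/√23 = 1.0426
z = (x̄−μ₀)/SE = (54.39−56)/1.0426 = -1.5443

test statistic = -1.544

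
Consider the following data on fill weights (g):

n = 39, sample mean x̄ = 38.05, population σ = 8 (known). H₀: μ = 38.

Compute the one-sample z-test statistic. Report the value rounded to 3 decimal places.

test statistic = 0.039

SE = σ/√n = 8/√39 = 1.2810
z = (x̄−μ₀)/SE = (38.05−38)/1.2810 = 0.0390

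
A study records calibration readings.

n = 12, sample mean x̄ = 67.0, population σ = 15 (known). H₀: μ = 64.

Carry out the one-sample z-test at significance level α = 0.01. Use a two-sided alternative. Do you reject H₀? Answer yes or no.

reject H₀: no

SE = σ/√n = 15/√12 = 4.3301
z = (x̄−μ₀)/SE = (67.0−64)/4.3301 = 0.6928
p-value (two-sided) = 0.48842
At α=0.01: p ≥ α → fail to reject H₀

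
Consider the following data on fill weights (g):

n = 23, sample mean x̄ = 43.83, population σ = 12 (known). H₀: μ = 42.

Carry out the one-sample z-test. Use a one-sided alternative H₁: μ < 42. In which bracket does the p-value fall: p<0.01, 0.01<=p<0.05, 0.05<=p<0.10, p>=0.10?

p-value bracket: p>=0.10

SE = σ/√n = 12/√23 = 2.5022
z = (x̄−μ₀)/SE = (43.83−42)/2.5022 = 0.7314
p-value (one-sided, H₁ less) = 0.76772
→ bracket: p>=0.10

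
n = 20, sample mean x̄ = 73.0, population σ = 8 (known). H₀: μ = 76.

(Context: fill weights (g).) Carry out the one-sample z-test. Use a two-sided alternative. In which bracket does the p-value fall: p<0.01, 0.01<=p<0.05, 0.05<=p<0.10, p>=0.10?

p-value bracket: 0.05<=p<0.10

SE = σ/√n = 8/√20 = 1.7889
z = (x̄−μ₀)/SE = (73.0−76)/1.7889 = -1.6771
p-value (two-sided) = 0.09353
→ bracket: 0.05<=p<0.10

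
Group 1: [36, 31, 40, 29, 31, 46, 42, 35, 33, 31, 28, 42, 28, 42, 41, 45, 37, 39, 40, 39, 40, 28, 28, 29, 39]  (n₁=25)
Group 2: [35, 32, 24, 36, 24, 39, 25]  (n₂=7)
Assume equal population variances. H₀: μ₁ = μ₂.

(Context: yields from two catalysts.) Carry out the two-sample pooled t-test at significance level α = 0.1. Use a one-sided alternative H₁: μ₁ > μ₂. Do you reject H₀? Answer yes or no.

x̄₁=35.960, s₁=5.877, n₁=25
x̄₂=30.714, s₂=6.317, n₂=7
s_p² = [24·5.877² + 6·6.317²]/30 = 35.6130
SE = √(s_p²·(1/25+1/7)) = 2.5519
t = (35.960−30.714)/2.5519 = 2.0556
df = 30
p-value (one-sided, H₁ greater) = 0.02431
At α=0.1: p < α → reject H₀

reject H₀: yes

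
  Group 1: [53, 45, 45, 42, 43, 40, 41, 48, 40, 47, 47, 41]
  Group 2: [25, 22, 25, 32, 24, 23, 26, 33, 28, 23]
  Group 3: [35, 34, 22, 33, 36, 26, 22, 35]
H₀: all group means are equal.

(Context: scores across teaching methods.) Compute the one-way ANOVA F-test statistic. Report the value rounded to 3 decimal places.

test statistic = 48.835

Group means [44.33, 26.10, 30.38], grand mean 34.533
SSB = Σnᵢ(x̄ᵢ−x̄)² = 2002.025; SSW = ΣΣ(x−x̄ᵢ)² = 553.442
MSB = 2002.025/2 = 1001.0125; MSW = 553.442/27 = 20.4978
F = MSB/MSW = 48.8350
df = (2, 27)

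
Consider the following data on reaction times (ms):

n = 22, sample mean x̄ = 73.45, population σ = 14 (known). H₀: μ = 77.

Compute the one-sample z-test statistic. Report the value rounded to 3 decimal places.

test statistic = -1.189

SE = σ/√n = 14/√22 = 2.9848
z = (x̄−μ₀)/SE = (73.45−77)/2.9848 = -1.1894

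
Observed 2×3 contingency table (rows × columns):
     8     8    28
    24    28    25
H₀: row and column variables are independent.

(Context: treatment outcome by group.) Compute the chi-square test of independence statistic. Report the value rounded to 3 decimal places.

Row totals [44, 77], col totals [32, 36, 53], n=121
χ² = (8−11.64)²/11.64 + (8−13.09)²/13.09 + (28−19.27)²/19.27 + (24−20.36)²/20.36 + (28−22.91)²/22.91 + (25−33.73)²/33.73 = 11.1071
df = 2

test statistic = 11.107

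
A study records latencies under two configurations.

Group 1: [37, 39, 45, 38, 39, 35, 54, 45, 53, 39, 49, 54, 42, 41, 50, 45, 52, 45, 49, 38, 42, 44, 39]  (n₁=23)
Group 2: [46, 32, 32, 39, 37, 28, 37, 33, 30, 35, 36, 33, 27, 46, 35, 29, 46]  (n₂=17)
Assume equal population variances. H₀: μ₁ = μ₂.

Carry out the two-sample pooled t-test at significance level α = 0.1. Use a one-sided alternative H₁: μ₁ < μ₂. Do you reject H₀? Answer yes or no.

reject H₀: no

x̄₁=44.087, s₁=5.854, n₁=23
x̄₂=35.353, s₂=6.051, n₂=17
s_p² = [22·5.854² + 16·6.051²]/38 = 35.2555
SE = √(s_p²·(1/23+1/17)) = 1.8991
t = (44.087−35.353)/1.8991 = 4.5990
df = 38
p-value (one-sided, H₁ less) = 0.99998
At α=0.1: p ≥ α → fail to reject H₀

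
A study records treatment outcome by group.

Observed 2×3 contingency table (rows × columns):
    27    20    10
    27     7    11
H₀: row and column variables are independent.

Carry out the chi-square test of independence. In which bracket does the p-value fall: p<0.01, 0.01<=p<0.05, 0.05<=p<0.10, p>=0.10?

p-value bracket: 0.05<=p<0.10

Row totals [57, 45], col totals [54, 27, 21], n=102
χ² = (27−30.18)²/30.18 + (20−15.09)²/15.09 + (10−11.74)²/11.74 + (27−23.82)²/23.82 + (7−11.91)²/11.91 + (11−9.26)²/9.26 = 4.9638
df = 2
p-value (upper-tail) = 0.08358
→ bracket: 0.05<=p<0.10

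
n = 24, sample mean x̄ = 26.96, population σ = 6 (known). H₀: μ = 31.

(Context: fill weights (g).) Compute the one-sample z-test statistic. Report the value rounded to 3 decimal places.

SE = σ/√n = 6/√24 = 1.2247
z = (x̄−μ₀)/SE = (26.96−31)/1.2247 = -3.2986

test statistic = -3.299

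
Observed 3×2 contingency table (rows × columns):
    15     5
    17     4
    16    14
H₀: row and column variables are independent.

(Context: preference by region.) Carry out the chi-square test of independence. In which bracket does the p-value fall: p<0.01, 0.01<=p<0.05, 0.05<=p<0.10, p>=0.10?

Row totals [20, 21, 30], col totals [48, 23], n=71
χ² = (15−13.52)²/13.52 + (5−6.48)²/6.48 + (17−14.20)²/14.20 + (4−6.80)²/6.80 + (16−20.28)²/20.28 + (14−9.72)²/9.72 = 4.9978
df = 2
p-value (upper-tail) = 0.08218
→ bracket: 0.05<=p<0.10

p-value bracket: 0.05<=p<0.10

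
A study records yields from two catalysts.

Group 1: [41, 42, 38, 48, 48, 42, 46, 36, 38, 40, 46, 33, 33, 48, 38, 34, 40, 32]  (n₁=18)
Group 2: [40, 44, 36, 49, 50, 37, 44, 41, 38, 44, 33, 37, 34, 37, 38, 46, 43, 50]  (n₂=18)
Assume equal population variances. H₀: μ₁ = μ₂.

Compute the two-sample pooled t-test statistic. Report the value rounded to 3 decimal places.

test statistic = -0.557

x̄₁=40.167, s₁=5.415, n₁=18
x̄₂=41.167, s₂=5.350, n₂=18
s_p² = [17·5.415² + 17·5.350²]/34 = 28.9706
SE = √(s_p²·(1/18+1/18)) = 1.7941
t = (40.167−41.167)/1.7941 = -0.5574
df = 34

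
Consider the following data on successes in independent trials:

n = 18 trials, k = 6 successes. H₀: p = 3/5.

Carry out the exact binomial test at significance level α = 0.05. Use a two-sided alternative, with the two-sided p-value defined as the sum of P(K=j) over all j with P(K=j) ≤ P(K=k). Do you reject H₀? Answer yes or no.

reject H₀: yes

Exact binomial: n=18, k=6, p₀=3/5=0.6000
P(X=j) = C(n,j)·p₀^j·(1−p₀)^(n−j); p = Σ P(X=j) over j with P(X=j) ≤ P(X=6)
p-value (two-sided) = 0.02851
At α=0.05: p < α → reject H₀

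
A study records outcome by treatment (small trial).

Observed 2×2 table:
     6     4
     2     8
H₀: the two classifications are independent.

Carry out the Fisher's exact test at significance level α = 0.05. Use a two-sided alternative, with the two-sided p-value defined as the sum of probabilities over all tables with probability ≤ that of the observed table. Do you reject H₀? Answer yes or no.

Margins: r₁=10, r₂=10, c₁=8, c₂=12, n=20
p_obs = C(10,6)·C(10,2)/C(20,8); sum pmf over tables with pmf ≤ p_obs
p-value (two-sided) = 0.16980
At α=0.05: p ≥ α → fail to reject H₀

reject H₀: no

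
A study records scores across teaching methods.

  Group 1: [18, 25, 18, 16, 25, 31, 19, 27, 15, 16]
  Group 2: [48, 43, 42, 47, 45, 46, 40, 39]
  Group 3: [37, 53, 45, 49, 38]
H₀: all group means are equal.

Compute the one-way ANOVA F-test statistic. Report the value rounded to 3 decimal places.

Group means [21.00, 43.75, 44.40], grand mean 34.000
SSB = Σnᵢ(x̄ᵢ−x̄)² = 2991.300; SSW = ΣΣ(x−x̄ᵢ)² = 542.700
MSB = 2991.300/2 = 1495.6500; MSW = 542.700/20 = 27.1350
F = MSB/MSW = 55.1189
df = (2, 20)

test statistic = 55.119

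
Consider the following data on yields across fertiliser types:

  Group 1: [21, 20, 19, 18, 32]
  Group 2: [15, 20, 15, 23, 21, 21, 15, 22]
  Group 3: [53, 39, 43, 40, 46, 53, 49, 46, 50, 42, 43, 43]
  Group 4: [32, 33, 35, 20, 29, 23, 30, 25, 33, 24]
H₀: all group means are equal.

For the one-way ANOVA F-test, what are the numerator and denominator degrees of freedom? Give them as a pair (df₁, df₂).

degrees of freedom = [3, 31]

k = 4 groups, N = 35 total
df = (k−1, N−k) = (4−1, 35−4) = (3, 31)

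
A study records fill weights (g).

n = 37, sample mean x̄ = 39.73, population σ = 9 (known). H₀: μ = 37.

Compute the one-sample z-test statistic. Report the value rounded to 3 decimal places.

SE = σ/√n = 9/√37 = 1.4796
z = (x̄−μ₀)/SE = (39.73−37)/1.4796 = 1.8451

test statistic = 1.845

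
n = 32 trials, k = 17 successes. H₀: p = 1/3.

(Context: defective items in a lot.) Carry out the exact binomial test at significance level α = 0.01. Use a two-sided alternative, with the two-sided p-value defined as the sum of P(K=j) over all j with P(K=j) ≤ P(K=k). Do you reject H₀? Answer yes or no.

Exact binomial: n=32, k=17, p₀=1/3=0.3333
P(X=j) = C(n,j)·p₀^j·(1−p₀)^(n−j); p = Σ P(X=j) over j with P(X=j) ≤ P(X=17)
p-value (two-sided) = 0.02337
At α=0.01: p ≥ α → fail to reject H₀

reject H₀: no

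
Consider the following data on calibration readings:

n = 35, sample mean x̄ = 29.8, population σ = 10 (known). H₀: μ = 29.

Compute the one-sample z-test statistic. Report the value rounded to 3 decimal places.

SE = σ/√n = 10/√35 = 1.6903
z = (x̄−μ₀)/SE = (29.8−29)/1.6903 = 0.4733

test statistic = 0.473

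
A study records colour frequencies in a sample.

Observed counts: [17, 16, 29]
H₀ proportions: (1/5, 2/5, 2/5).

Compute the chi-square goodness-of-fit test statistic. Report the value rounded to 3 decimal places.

test statistic = 5.540

n = 62; E_i = n·p_i = [12.40, 24.80, 24.80]
χ² = (17−12.40)²/12.40 + (16−24.80)²/24.80 + (29−24.80)²/24.80 = 5.5403
df = 2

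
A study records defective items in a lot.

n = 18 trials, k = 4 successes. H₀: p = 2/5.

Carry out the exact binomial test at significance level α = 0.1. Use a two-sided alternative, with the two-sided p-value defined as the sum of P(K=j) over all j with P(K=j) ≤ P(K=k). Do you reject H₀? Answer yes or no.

reject H₀: no

Exact binomial: n=18, k=4, p₀=2/5=0.4000
P(X=j) = C(n,j)·p₀^j·(1−p₀)^(n−j); p = Σ P(X=j) over j with P(X=j) ≤ P(X=4)
p-value (two-sided) = 0.15182
At α=0.1: p ≥ α → fail to reject H₀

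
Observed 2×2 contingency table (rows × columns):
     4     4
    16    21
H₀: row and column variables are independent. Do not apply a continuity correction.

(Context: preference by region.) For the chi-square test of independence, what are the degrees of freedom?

df = (r−1)(c−1) = (2−1)·(2−1) = 1

degrees of freedom = 1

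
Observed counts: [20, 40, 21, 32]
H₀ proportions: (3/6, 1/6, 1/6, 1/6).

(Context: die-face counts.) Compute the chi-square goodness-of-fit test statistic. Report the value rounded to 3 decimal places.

test statistic = 56.823

n = 113; E_i = n·p_i = [56.50, 18.83, 18.83, 18.83]
χ² = (20−56.50)²/56.50 + (40−18.83)²/18.83 + (21−18.83)²/18.83 + (32−18.83)²/18.83 = 56.8230
df = 3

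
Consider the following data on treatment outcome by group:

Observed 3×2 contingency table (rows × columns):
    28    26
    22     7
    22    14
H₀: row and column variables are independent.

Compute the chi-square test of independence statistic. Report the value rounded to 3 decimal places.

Row totals [54, 29, 36], col totals [72, 47], n=119
χ² = (28−32.67)²/32.67 + (26−21.33)²/21.33 + (22−17.55)²/17.55 + (7−11.45)²/11.45 + (22−21.78)²/21.78 + (14−14.22)²/14.22 = 4.5596
df = 2

test statistic = 4.560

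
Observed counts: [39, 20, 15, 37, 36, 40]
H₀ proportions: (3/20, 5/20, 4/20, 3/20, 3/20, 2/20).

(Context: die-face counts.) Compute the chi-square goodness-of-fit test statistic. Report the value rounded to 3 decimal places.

n = 187; E_i = n·p_i = [28.05, 46.75, 37.40, 28.05, 28.05, 18.70]
χ² = (39−28.05)²/28.05 + (20−46.75)²/46.75 + (15−37.40)²/37.40 + (37−28.05)²/28.05 + (36−28.05)²/28.05 + (40−18.70)²/18.70 = 62.3672
df = 5

test statistic = 62.367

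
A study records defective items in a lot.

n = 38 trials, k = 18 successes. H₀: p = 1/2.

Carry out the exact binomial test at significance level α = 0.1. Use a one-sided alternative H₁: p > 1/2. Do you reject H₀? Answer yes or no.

Exact binomial: n=38, k=18, p₀=1/2=0.5000
P(X≥18) from Σ C(n,i)·p₀^i·(1−p₀)^(n−i)
p-value (one-sided, H₁ greater) = 0.68645
At α=0.1: p ≥ α → fail to reject H₀

reject H₀: no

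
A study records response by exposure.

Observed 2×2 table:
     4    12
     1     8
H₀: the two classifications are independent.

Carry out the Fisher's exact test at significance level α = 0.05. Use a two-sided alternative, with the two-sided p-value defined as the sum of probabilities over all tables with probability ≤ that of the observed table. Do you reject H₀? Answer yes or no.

reject H₀: no

Margins: r₁=16, r₂=9, c₁=5, c₂=20, n=25
p_obs = C(16,4)·C(9,1)/C(25,5); sum pmf over tables with pmf ≤ p_obs
p-value (two-sided) = 0.62055
At α=0.05: p ≥ α → fail to reject H₀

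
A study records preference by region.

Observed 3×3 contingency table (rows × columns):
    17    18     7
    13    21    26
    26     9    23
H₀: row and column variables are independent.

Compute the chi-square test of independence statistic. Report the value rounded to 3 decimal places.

test statistic = 17.460

Row totals [42, 60, 58], col totals [56, 48, 56], n=160
χ² = (17−14.70)²/14.70 + (18−12.60)²/12.60 + (7−14.70)²/14.70 + (13−21.00)²/21.00 + (21−18.00)²/18.00 + (26−21.00)²/21.00 + (26−20.30)²/20.30 + (9−17.40)²/17.40 + (23−20.30)²/20.30 = 17.4604
df = 4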